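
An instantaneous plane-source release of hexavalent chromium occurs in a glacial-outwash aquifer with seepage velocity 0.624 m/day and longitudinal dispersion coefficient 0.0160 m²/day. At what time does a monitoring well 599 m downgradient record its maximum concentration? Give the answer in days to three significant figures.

960 days

For the 1D instantaneous-source solution, setting ∂C/∂t = 0 at fixed x gives v²t² + 2Dt − x² = 0, so t = (√(D² + v²x²) − D)/v².
√(D² + v²x²) = √(0.0160² + 0.624² × 599²) = 373.8; v² = 0.389376.
t = (373.8 − 0.0160)/0.389376 = 960 days (vs. the pure-advection estimate x/v = 960 d).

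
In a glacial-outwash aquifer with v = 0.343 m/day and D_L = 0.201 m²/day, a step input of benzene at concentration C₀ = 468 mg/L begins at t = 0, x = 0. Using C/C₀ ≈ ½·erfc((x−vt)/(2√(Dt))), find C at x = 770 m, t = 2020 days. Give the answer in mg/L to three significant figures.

For a continuous step input, C/C₀ ≈ ½·erfc((x−vt)/(2√(Dt))).
vt = 0.343 × 2020 = 692.86 m and 2√(Dt) = 2√(0.201 × 2020) = 40.30 m.
Argument (x−vt)/(2√(Dt)) = (770 − 692.86)/40.30 = 1.914; ½·erfc(1.914) = 0.003397.
C = 468 × 0.003397 = 1.59 mg/L.

1.59 mg/L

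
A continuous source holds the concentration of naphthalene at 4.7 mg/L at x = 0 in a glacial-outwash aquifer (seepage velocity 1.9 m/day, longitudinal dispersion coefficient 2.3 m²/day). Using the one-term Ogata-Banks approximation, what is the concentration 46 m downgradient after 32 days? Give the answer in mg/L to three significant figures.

For a continuous step input, C/C₀ ≈ ½·erfc((x−vt)/(2√(Dt))).
vt = 1.9 × 32 = 60.8 m and 2√(Dt) = 2√(2.3 × 32) = 17.16 m.
Argument (x−vt)/(2√(Dt)) = (46 − 60.8)/17.16 = -0.8625; ½·erfc(-0.8625) = 0.8887.
C = 4.7 × 0.8887 = 4.18 mg/L.

4.18 mg/L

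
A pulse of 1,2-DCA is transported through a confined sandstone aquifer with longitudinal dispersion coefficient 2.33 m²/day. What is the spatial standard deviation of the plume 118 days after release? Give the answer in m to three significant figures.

23.4 m

Dispersive spreading gives a Gaussian with σ² = 2Dt; advection only shifts the center.
σ = √(2 × 2.33 × 118) = 23.4 m.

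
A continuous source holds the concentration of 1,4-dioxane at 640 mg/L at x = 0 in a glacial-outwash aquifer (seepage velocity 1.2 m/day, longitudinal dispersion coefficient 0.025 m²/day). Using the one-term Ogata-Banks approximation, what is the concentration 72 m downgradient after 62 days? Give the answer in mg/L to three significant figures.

585 mg/L

For a continuous step input, C/C₀ ≈ ½·erfc((x−vt)/(2√(Dt))).
vt = 1.2 × 62 = 74.4 m and 2√(Dt) = 2√(0.025 × 62) = 2.490 m.
Argument (x−vt)/(2√(Dt)) = (72 − 74.4)/2.490 = -0.9639; ½·erfc(-0.9639) = 0.9136.
C = 640 × 0.9136 = 585 mg/L.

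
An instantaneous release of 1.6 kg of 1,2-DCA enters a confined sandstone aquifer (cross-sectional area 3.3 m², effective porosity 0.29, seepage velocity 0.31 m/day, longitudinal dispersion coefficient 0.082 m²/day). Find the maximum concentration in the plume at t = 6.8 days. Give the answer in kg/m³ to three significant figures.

0.632 kg/m³

The peak of an instantaneous 1D plume sits at x = vt; there the Gaussian factor is 1 and C_max = M/(n_e·A·√(4πDt)), where n_e·A is the pore area the mass is dissolved in.
√(4πDt) = √(4π × 0.082 × 6.8) = 2.647 m, so C_max = 1.6/(0.29 × 3.3 × 2.647) = 0.632 kg/m³.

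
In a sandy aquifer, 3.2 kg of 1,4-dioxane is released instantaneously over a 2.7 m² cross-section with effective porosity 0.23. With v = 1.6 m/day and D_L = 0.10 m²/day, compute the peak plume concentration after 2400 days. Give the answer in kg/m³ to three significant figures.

The peak of an instantaneous 1D plume sits at x = vt; there the Gaussian factor is 1 and C_max = M/(n_e·A·√(4πDt)), where n_e·A is the pore area the mass is dissolved in.
√(4πDt) = √(4π × 0.10 × 2400) = 54.92 m, so C_max = 3.2/(0.23 × 2.7 × 54.92) = 0.0938 kg/m³.

0.0938 kg/m³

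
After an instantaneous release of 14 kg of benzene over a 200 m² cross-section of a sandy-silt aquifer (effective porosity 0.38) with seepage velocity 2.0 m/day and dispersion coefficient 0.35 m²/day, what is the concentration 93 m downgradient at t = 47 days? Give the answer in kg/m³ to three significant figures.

For an instantaneous plane source, C(x,t) = M/(n_e·A·√(4πDt)) · exp(−(x−vt)²/(4Dt)), with n_e·A the pore (flow) area.
Plume center vt = 2.0 × 47 = 94 m, so the well at 93 m is 1 m upgradient of the peak.
√(4πDt) = 14.38 m, giving peak height M/(n_e·A·√(4πDt)) = 14/(0.38 × 200 × 14.38) = 0.01281 kg/m³.
(x−vt)²/(4Dt) = (-1)²/(4 × 0.35 × 47) = 0.01520; exp(−0.01520) = 0.9849.
C = 0.01281 × 0.9849 = 0.0126 kg/m³.

0.0126 kg/m³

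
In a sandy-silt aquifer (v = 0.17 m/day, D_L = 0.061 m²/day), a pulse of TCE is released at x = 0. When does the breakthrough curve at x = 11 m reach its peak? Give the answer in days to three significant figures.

For the 1D instantaneous-source solution, setting ∂C/∂t = 0 at fixed x gives v²t² + 2Dt − x² = 0, so t = (√(D² + v²x²) − D)/v².
√(D² + v²x²) = √(0.061² + 0.17² × 11²) = 1.871; v² = 0.0289.
t = (1.871 − 0.061)/0.0289 = 62.6 days (vs. the pure-advection estimate x/v = 64.7 d).

62.6 days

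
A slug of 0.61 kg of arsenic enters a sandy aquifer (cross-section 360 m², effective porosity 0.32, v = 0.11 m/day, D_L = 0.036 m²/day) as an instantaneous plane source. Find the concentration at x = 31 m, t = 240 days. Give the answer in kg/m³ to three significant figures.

For an instantaneous plane source, C(x,t) = M/(n_e·A·√(4πDt)) · exp(−(x−vt)²/(4Dt)), with n_e·A the pore (flow) area.
Plume center vt = 0.11 × 240 = 26.4 m, so the well at 31 m is 4.6 m downgradient of the peak.
√(4πDt) = 10.42 m, giving peak height M/(n_e·A·√(4πDt)) = 0.61/(0.32 × 360 × 10.42) = 0.0005082 kg/m³.
(x−vt)²/(4Dt) = (4.6)²/(4 × 0.036 × 240) = 0.6123; exp(−0.6123) = 0.5421.
C = 0.0005082 × 0.5421 = 0.000275 kg/m³.

0.000275 kg/m³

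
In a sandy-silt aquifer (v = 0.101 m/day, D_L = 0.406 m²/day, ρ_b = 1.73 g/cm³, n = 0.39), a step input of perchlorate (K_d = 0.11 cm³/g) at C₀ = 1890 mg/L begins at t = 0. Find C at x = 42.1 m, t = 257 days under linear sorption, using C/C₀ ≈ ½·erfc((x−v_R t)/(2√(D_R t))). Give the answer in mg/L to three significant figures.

35.3 mg/L

Retardation factor R = 1 + ρ_b·K_d/n = 1 + 1.73 × 0.11/0.39 = 1.488.
Sorption retards both mechanisms: v_R = v/R = 0.06788 m/day, D_R = D/R = 0.2728 m²/day.
v_R·t = 0.06788 × 257 = 17.44516 m; 2√(D_R t) = 16.75 m; argument = (42.1 − 17.44516)/16.75 = 1.472.
C = C₀ × ½·erfc(1.472) = 1890 × 0.01868 = 35.3 mg/L.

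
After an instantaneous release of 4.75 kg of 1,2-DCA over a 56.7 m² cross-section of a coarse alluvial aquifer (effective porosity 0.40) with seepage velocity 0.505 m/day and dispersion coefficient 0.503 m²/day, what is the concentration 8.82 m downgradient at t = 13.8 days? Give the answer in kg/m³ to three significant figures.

For an instantaneous plane source, C(x,t) = M/(n_e·A·√(4πDt)) · exp(−(x−vt)²/(4Dt)), with n_e·A the pore (flow) area.
Plume center vt = 0.505 × 13.8 = 6.969 m, so the well at 8.82 m is 1.851 m downgradient of the peak.
√(4πDt) = 9.340 m, giving peak height M/(n_e·A·√(4πDt)) = 4.75/(0.40 × 56.7 × 9.340) = 0.02242 kg/m³.
(x−vt)²/(4Dt) = (1.851)²/(4 × 0.503 × 13.8) = 0.1234; exp(−0.1234) = 0.8839.
C = 0.02242 × 0.8839 = 0.0198 kg/m³.

0.0198 kg/m³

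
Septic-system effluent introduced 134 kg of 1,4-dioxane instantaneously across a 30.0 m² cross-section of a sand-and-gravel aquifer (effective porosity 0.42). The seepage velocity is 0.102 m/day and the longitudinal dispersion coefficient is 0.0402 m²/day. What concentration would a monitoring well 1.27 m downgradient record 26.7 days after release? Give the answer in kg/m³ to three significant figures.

For an instantaneous plane source, C(x,t) = M/(n_e·A·√(4πDt)) · exp(−(x−vt)²/(4Dt)), with n_e·A the pore (flow) area.
Plume center vt = 0.102 × 26.7 = 2.7234 m, so the well at 1.27 m is 1.4534 m upgradient of the peak.
√(4πDt) = 3.673 m, giving peak height M/(n_e·A·√(4πDt)) = 134/(0.42 × 30.0 × 3.673) = 2.895 kg/m³.
(x−vt)²/(4Dt) = (-1.4534)²/(4 × 0.0402 × 26.7) = 0.4920; exp(−0.4920) = 0.6114.
C = 2.895 × 0.6114 = 1.77 kg/m³.

1.77 kg/m³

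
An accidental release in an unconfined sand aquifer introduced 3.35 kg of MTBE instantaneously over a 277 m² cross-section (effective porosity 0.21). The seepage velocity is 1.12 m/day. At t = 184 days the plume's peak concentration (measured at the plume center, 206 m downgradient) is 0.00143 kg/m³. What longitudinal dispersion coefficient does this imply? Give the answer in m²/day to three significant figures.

0.701 m²/day

At the plume center C_max = M/(n_e·A·√(4πDt)), so D = M²/(4πt·(n_e·A·C_max)²).
n_e·A·C_max = 0.21 × 277 × 0.00143 = 0.08318 kg/m.
D = 3.35²/(4π × 184 × 0.08318²) = 0.701 m²/day.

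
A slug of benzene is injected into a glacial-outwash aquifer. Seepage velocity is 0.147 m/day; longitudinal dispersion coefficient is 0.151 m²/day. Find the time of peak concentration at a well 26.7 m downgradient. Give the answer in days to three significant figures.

175 days

For the 1D instantaneous-source solution, setting ∂C/∂t = 0 at fixed x gives v²t² + 2Dt − x² = 0, so t = (√(D² + v²x²) − D)/v².
√(D² + v²x²) = √(0.151² + 0.147² × 26.7²) = 3.928; v² = 0.021609.
t = (3.928 − 0.151)/0.021609 = 175 days (vs. the pure-advection estimate x/v = 182 d).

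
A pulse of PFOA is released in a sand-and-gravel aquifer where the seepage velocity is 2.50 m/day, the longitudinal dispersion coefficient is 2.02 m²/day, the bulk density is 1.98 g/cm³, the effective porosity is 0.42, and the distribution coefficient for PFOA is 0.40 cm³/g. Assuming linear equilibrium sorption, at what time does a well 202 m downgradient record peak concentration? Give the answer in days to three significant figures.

Retardation factor R = 1 + ρ_b·K_d/n = 1 + 1.98 × 0.40/0.42 = 2.886.
Sorption retards both mechanisms: v_R = v/R = 0.8663 m/day, D_R = D/R = 0.6999 m²/day.
Peak time from v_R²t² + 2D_R t − x² = 0: t = (√(D_R² + v_R²x²) − D_R)/v_R².
√(D_R² + v_R²x²) = √(0.6999² + 0.8663² × 202²) = 175.0; v_R² = 0.7505.
t = (175.0 − 0.6999)/0.7505 = 232 days.

232 days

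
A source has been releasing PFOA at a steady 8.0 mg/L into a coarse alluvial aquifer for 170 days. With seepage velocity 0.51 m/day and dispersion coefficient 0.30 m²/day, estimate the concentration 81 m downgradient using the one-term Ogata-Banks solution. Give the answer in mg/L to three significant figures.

For a continuous step input, C/C₀ ≈ ½·erfc((x−vt)/(2√(Dt))).
vt = 0.51 × 170 = 86.7 m and 2√(Dt) = 2√(0.30 × 170) = 14.28 m.
Argument (x−vt)/(2√(Dt)) = (81 − 86.7)/14.28 = -0.3992; ½·erfc(-0.3992) = 0.7138.
C = 8.0 × 0.7138 = 5.71 mg/L.

5.71 mg/L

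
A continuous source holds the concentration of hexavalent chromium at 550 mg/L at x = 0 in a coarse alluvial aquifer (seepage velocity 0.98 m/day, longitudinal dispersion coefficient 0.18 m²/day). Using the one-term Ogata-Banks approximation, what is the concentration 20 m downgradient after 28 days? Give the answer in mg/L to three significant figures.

545 mg/L

For a continuous step input, C/C₀ ≈ ½·erfc((x−vt)/(2√(Dt))).
vt = 0.98 × 28 = 27.44 m and 2√(Dt) = 2√(0.18 × 28) = 4.490 m.
Argument (x−vt)/(2√(Dt)) = (20 − 27.44)/4.490 = -1.657; ½·erfc(-1.657) = 0.9904.
C = 550 × 0.9904 = 545 mg/L.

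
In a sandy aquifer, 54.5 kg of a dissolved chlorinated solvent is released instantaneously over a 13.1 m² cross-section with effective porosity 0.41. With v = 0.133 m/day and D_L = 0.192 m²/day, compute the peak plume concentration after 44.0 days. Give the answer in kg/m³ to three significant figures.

The peak of an instantaneous 1D plume sits at x = vt; there the Gaussian factor is 1 and C_max = M/(n_e·A·√(4πDt)), where n_e·A is the pore area the mass is dissolved in.
√(4πDt) = √(4π × 0.192 × 44.0) = 10.30 m, so C_max = 54.5/(0.41 × 13.1 × 10.30) = 0.985 kg/m³.

0.985 kg/m³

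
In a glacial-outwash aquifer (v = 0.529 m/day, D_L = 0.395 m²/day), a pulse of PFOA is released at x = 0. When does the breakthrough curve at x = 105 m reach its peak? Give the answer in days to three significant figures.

For the 1D instantaneous-source solution, setting ∂C/∂t = 0 at fixed x gives v²t² + 2Dt − x² = 0, so t = (√(D² + v²x²) − D)/v².
√(D² + v²x²) = √(0.395² + 0.529² × 105²) = 55.55; v² = 0.279841.
t = (55.55 − 0.395)/0.279841 = 197 days (vs. the pure-advection estimate x/v = 198 d).

197 days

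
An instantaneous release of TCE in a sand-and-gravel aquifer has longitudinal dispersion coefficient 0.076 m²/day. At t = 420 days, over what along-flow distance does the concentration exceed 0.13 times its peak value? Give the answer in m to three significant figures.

The plume is Gaussian with σ = √(2Dt) = √(2 × 0.076 × 420) = 7.990 m.
C/C_peak = exp(−Δx²/(2σ²)) = 0.13 ⇒ Δx = σ·√(−2 ln 0.13) = 7.990 × 2.020 = 16.14 m.
Width = 2Δx = 32.3 m.

32.3 m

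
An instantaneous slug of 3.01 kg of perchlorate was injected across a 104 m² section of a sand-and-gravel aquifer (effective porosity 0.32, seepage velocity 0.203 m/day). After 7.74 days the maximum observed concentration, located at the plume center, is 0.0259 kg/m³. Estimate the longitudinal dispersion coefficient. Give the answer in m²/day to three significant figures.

At the plume center C_max = M/(n_e·A·√(4πDt)), so D = M²/(4πt·(n_e·A·C_max)²).
n_e·A·C_max = 0.32 × 104 × 0.0259 = 0.8620 kg/m.
D = 3.01²/(4π × 7.74 × 0.8620²) = 0.125 m²/day.

0.125 m²/day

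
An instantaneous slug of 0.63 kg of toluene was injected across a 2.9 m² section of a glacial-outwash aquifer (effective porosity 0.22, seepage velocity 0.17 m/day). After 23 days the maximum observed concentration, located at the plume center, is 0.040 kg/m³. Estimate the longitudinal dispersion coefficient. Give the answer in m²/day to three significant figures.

At the plume center C_max = M/(n_e·A·√(4πDt)), so D = M²/(4πt·(n_e·A·C_max)²).
n_e·A·C_max = 0.22 × 2.9 × 0.040 = 0.02552 kg/m.
D = 0.63²/(4π × 23 × 0.02552²) = 2.11 m²/day.

2.11 m²/day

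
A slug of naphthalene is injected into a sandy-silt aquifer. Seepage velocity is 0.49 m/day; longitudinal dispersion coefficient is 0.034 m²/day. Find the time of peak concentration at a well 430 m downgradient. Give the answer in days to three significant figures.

For the 1D instantaneous-source solution, setting ∂C/∂t = 0 at fixed x gives v²t² + 2Dt − x² = 0, so t = (√(D² + v²x²) − D)/v².
√(D² + v²x²) = √(0.034² + 0.49² × 430²) = 210.7; v² = 0.2401.
t = (210.7 − 0.034)/0.2401 = 877 days (vs. the pure-advection estimate x/v = 878 d).

877 days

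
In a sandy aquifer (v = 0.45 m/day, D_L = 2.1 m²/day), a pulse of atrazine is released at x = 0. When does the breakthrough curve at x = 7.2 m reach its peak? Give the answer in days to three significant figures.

8.70 days

For the 1D instantaneous-source solution, setting ∂C/∂t = 0 at fixed x gives v²t² + 2Dt − x² = 0, so t = (√(D² + v²x²) − D)/v².
√(D² + v²x²) = √(2.1² + 0.45² × 7.2²) = 3.861; v² = 0.2025.
t = (3.861 − 2.1)/0.2025 = 8.70 days (vs. the pure-advection estimate x/v = 16.0 d).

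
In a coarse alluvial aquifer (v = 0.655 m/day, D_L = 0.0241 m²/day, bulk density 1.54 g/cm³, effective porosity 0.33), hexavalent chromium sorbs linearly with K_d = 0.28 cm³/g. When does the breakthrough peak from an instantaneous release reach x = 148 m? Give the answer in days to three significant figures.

521 days

Retardation factor R = 1 + ρ_b·K_d/n = 1 + 1.54 × 0.28/0.33 = 2.307.
Sorption retards both mechanisms: v_R = v/R = 0.2839 m/day, D_R = D/R = 0.01045 m²/day.
Peak time from v_R²t² + 2D_R t − x² = 0: t = (√(D_R² + v_R²x²) − D_R)/v_R².
√(D_R² + v_R²x²) = √(0.01045² + 0.2839² × 148²) = 42.02; v_R² = 0.08060.
t = (42.02 − 0.01045)/0.08060 = 521 days.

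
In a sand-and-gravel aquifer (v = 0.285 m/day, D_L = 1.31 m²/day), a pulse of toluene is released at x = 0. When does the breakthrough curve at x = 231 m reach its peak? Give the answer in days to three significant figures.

For the 1D instantaneous-source solution, setting ∂C/∂t = 0 at fixed x gives v²t² + 2Dt − x² = 0, so t = (√(D² + v²x²) − D)/v².
√(D² + v²x²) = √(1.31² + 0.285² × 231²) = 65.85; v² = 0.081225.
t = (65.85 − 1.31)/0.081225 = 795 days (vs. the pure-advection estimate x/v = 811 d).

795 days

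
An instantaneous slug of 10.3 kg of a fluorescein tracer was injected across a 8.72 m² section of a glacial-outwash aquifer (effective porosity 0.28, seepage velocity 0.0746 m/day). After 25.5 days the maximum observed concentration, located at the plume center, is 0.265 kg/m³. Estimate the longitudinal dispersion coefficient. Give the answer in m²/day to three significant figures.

0.791 m²/day

At the plume center C_max = M/(n_e·A·√(4πDt)), so D = M²/(4πt·(n_e·A·C_max)²).
n_e·A·C_max = 0.28 × 8.72 × 0.265 = 0.6470 kg/m.
D = 10.3²/(4π × 25.5 × 0.6470²) = 0.791 m²/day.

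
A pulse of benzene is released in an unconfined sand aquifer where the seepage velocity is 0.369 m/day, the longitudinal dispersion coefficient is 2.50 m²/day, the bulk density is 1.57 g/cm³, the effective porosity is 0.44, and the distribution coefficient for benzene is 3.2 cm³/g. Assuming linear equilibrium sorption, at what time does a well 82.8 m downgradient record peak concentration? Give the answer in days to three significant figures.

2570 days

Retardation factor R = 1 + ρ_b·K_d/n = 1 + 1.57 × 3.2/0.44 = 12.42.
Sorption retards both mechanisms: v_R = v/R = 0.02971 m/day, D_R = D/R = 0.2013 m²/day.
Peak time from v_R²t² + 2D_R t − x² = 0: t = (√(D_R² + v_R²x²) − D_R)/v_R².
√(D_R² + v_R²x²) = √(0.2013² + 0.02971² × 82.8²) = 2.468; v_R² = 0.0008827.
t = (2.468 − 0.2013)/0.0008827 = 2570 days.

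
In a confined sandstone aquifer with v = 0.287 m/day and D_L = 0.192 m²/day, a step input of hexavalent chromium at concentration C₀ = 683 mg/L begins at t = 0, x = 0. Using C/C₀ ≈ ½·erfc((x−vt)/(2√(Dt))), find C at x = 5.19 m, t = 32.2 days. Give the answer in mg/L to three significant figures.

For a continuous step input, C/C₀ ≈ ½·erfc((x−vt)/(2√(Dt))).
vt = 0.287 × 32.2 = 9.2414 m and 2√(Dt) = 2√(0.192 × 32.2) = 4.973 m.
Argument (x−vt)/(2√(Dt)) = (5.19 − 9.2414)/4.973 = -0.8147; ½·erfc(-0.8147) = 0.8754.
C = 683 × 0.8754 = 598 mg/L.

598 mg/L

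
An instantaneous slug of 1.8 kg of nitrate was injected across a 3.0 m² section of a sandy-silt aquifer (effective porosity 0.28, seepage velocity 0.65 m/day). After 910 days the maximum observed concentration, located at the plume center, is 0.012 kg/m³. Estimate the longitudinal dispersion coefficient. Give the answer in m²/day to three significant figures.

At the plume center C_max = M/(n_e·A·√(4πDt)), so D = M²/(4πt·(n_e·A·C_max)²).
n_e·A·C_max = 0.28 × 3.0 × 0.012 = 0.01008 kg/m.
D = 1.8²/(4π × 910 × 0.01008²) = 2.79 m²/day.

2.79 m²/day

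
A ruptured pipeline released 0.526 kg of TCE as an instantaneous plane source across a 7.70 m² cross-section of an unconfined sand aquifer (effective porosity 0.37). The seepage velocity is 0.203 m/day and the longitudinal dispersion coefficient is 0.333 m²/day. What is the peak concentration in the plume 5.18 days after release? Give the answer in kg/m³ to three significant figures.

The peak of an instantaneous 1D plume sits at x = vt; there the Gaussian factor is 1 and C_max = M/(n_e·A·√(4πDt)), where n_e·A is the pore area the mass is dissolved in.
√(4πDt) = √(4π × 0.333 × 5.18) = 4.656 m, so C_max = 0.526/(0.37 × 7.70 × 4.656) = 0.0397 kg/m³.

0.0397 kg/m³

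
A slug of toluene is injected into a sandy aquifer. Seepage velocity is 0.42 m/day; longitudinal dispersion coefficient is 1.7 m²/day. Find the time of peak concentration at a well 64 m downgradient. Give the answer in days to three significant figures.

For the 1D instantaneous-source solution, setting ∂C/∂t = 0 at fixed x gives v²t² + 2Dt − x² = 0, so t = (√(D² + v²x²) − D)/v².
√(D² + v²x²) = √(1.7² + 0.42² × 64²) = 26.93; v² = 0.1764.
t = (26.93 − 1.7)/0.1764 = 143 days (vs. the pure-advection estimate x/v = 152 d).

143 days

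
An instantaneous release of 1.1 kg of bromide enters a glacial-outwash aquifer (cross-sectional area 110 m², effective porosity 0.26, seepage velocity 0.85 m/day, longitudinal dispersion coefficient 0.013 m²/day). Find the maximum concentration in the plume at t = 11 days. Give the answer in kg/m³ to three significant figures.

The peak of an instantaneous 1D plume sits at x = vt; there the Gaussian factor is 1 and C_max = M/(n_e·A·√(4πDt)), where n_e·A is the pore area the mass is dissolved in.
√(4πDt) = √(4π × 0.013 × 11) = 1.341 m, so C_max = 1.1/(0.26 × 110 × 1.341) = 0.0287 kg/m³.

0.0287 kg/m³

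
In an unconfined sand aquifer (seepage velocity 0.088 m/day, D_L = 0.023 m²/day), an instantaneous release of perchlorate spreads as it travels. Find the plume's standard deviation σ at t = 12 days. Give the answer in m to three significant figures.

Dispersive spreading gives a Gaussian with σ² = 2Dt; advection only shifts the center.
σ = √(2 × 0.023 × 12) = 0.743 m.

0.743 m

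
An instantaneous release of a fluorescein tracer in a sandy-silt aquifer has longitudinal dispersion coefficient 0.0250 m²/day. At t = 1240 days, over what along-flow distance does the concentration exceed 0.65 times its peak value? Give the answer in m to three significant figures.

The plume is Gaussian with σ = √(2Dt) = √(2 × 0.0250 × 1240) = 7.874 m.
C/C_peak = exp(−Δx²/(2σ²)) = 0.65 ⇒ Δx = σ·√(−2 ln 0.65) = 7.874 × 0.9282 = 7.309 m.
Width = 2Δx = 14.6 m.

14.6 m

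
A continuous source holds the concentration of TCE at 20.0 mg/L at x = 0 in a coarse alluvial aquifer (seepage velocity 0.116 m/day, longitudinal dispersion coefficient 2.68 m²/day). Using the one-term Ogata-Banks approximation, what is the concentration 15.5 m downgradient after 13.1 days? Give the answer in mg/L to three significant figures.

0.952 mg/L

For a continuous step input, C/C₀ ≈ ½·erfc((x−vt)/(2√(Dt))).
vt = 0.116 × 13.1 = 1.5196 m and 2√(Dt) = 2√(2.68 × 13.1) = 11.85 m.
Argument (x−vt)/(2√(Dt)) = (15.5 − 1.5196)/11.85 = 1.180; ½·erfc(1.180) = 0.04758.
C = 20.0 × 0.04758 = 0.952 mg/L.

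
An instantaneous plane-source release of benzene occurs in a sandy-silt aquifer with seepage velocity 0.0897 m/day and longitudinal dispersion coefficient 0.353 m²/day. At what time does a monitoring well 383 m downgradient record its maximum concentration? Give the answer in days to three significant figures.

4230 days

For the 1D instantaneous-source solution, setting ∂C/∂t = 0 at fixed x gives v²t² + 2Dt − x² = 0, so t = (√(D² + v²x²) − D)/v².
√(D² + v²x²) = √(0.353² + 0.0897² × 383²) = 34.36; v² = 0.00804609.
t = (34.36 − 0.353)/0.00804609 = 4230 days (vs. the pure-advection estimate x/v = 4270 d).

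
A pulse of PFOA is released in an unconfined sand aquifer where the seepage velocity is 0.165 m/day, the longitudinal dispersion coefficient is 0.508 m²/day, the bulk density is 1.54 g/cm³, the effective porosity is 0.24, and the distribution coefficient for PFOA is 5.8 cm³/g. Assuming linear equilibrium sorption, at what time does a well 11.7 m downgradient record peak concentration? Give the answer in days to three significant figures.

Retardation factor R = 1 + ρ_b·K_d/n = 1 + 1.54 × 5.8/0.24 = 38.22.
Sorption retards both mechanisms: v_R = v/R = 0.004317 m/day, D_R = D/R = 0.01329 m²/day.
Peak time from v_R²t² + 2D_R t − x² = 0: t = (√(D_R² + v_R²x²) − D_R)/v_R².
√(D_R² + v_R²x²) = √(0.01329² + 0.004317² × 11.7²) = 0.05223; v_R² = 1.864e-05.
t = (0.05223 − 0.01329)/1.864e-05 = 2090 days.

2090 days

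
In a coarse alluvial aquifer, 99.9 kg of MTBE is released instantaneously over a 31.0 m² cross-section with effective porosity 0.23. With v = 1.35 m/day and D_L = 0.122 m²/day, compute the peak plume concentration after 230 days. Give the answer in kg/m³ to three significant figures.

0.746 kg/m³

The peak of an instantaneous 1D plume sits at x = vt; there the Gaussian factor is 1 and C_max = M/(n_e·A·√(4πDt)), where n_e·A is the pore area the mass is dissolved in.
√(4πDt) = √(4π × 0.122 × 230) = 18.78 m, so C_max = 99.9/(0.23 × 31.0 × 18.78) = 0.746 kg/m³.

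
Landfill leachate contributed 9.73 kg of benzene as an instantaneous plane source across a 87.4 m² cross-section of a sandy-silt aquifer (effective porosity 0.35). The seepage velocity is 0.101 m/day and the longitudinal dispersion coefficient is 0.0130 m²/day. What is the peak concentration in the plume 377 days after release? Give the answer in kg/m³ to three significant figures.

The peak of an instantaneous 1D plume sits at x = vt; there the Gaussian factor is 1 and C_max = M/(n_e·A·√(4πDt)), where n_e·A is the pore area the mass is dissolved in.
√(4πDt) = √(4π × 0.0130 × 377) = 7.848 m, so C_max = 9.73/(0.35 × 87.4 × 7.848) = 0.0405 kg/m³.

0.0405 kg/m³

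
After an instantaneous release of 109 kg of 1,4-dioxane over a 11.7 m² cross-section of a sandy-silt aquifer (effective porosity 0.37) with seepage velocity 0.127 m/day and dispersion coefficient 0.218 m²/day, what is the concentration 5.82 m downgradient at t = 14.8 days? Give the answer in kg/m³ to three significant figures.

1.19 kg/m³

For an instantaneous plane source, C(x,t) = M/(n_e·A·√(4πDt)) · exp(−(x−vt)²/(4Dt)), with n_e·A the pore (flow) area.
Plume center vt = 0.127 × 14.8 = 1.8796 m, so the well at 5.82 m is 3.9404 m downgradient of the peak.
√(4πDt) = 6.367 m, giving peak height M/(n_e·A·√(4πDt)) = 109/(0.37 × 11.7 × 6.367) = 3.955 kg/m³.
(x−vt)²/(4Dt) = (3.9404)²/(4 × 0.218 × 14.8) = 1.203; exp(−1.203) = 0.3003.
C = 3.955 × 0.3003 = 1.19 kg/m³.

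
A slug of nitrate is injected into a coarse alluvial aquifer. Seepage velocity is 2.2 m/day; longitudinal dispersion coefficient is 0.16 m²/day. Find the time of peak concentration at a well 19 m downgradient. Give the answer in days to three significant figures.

For the 1D instantaneous-source solution, setting ∂C/∂t = 0 at fixed x gives v²t² + 2Dt − x² = 0, so t = (√(D² + v²x²) − D)/v².
√(D² + v²x²) = √(0.16² + 2.2² × 19²) = 41.80; v² = 4.84.
t = (41.80 − 0.16)/4.84 = 8.60 days (vs. the pure-advection estimate x/v = 8.64 d).

8.60 days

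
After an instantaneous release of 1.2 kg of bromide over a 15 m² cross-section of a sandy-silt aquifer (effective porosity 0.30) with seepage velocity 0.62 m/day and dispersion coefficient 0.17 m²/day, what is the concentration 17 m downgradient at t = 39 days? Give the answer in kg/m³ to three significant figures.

For an instantaneous plane source, C(x,t) = M/(n_e·A·√(4πDt)) · exp(−(x−vt)²/(4Dt)), with n_e·A the pore (flow) area.
Plume center vt = 0.62 × 39 = 24.18 m, so the well at 17 m is 7.18 m upgradient of the peak.
√(4πDt) = 9.128 m, giving peak height M/(n_e·A·√(4πDt)) = 1.2/(0.30 × 15 × 9.128) = 0.02921 kg/m³.
(x−vt)²/(4Dt) = (-7.18)²/(4 × 0.17 × 39) = 1.944; exp(−1.944) = 0.1431.
C = 0.02921 × 0.1431 = 0.00418 kg/m³.

0.00418 kg/m³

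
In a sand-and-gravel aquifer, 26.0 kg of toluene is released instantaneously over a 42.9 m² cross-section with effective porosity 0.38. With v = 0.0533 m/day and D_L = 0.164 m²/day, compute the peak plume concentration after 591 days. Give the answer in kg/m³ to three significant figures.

The peak of an instantaneous 1D plume sits at x = vt; there the Gaussian factor is 1 and C_max = M/(n_e·A·√(4πDt)), where n_e·A is the pore area the mass is dissolved in.
√(4πDt) = √(4π × 0.164 × 591) = 34.90 m, so C_max = 26.0/(0.38 × 42.9 × 34.90) = 0.0457 kg/m³.

0.0457 kg/m³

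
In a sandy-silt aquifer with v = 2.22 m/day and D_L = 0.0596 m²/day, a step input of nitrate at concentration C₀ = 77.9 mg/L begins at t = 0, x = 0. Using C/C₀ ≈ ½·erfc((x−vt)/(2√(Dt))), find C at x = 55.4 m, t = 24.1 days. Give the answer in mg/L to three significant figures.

10.2 mg/L

For a continuous step input, C/C₀ ≈ ½·erfc((x−vt)/(2√(Dt))).
vt = 2.22 × 24.1 = 53.502 m and 2√(Dt) = 2√(0.0596 × 24.1) = 2.397 m.
Argument (x−vt)/(2√(Dt)) = (55.4 − 53.502)/2.397 = 0.7918; ½·erfc(0.7918) = 0.1314.
C = 77.9 × 0.1314 = 10.2 mg/L.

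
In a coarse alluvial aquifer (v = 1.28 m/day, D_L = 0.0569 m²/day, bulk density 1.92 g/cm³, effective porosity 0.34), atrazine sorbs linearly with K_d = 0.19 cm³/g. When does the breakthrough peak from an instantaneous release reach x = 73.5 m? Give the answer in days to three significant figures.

119 days

Retardation factor R = 1 + ρ_b·K_d/n = 1 + 1.92 × 0.19/0.34 = 2.073.
Sorption retards both mechanisms: v_R = v/R = 0.6175 m/day, D_R = D/R = 0.02745 m²/day.
Peak time from v_R²t² + 2D_R t − x² = 0: t = (√(D_R² + v_R²x²) − D_R)/v_R².
√(D_R² + v_R²x²) = √(0.02745² + 0.6175² × 73.5²) = 45.39; v_R² = 0.3813.
t = (45.39 − 0.02745)/0.3813 = 119 days.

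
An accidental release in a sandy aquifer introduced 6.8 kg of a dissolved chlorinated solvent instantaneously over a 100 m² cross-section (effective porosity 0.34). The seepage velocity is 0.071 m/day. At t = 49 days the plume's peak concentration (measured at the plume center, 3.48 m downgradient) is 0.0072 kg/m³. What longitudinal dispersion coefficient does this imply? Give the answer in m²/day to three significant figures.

1.25 m²/day

At the plume center C_max = M/(n_e·A·√(4πDt)), so D = M²/(4πt·(n_e·A·C_max)²).
n_e·A·C_max = 0.34 × 100 × 0.0072 = 0.2448 kg/m.
D = 6.8²/(4π × 49 × 0.2448²) = 1.25 m²/day.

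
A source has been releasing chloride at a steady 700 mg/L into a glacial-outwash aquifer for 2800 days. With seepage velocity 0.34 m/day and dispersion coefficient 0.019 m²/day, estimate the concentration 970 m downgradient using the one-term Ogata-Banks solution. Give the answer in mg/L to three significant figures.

For a continuous step input, C/C₀ ≈ ½·erfc((x−vt)/(2√(Dt))).
vt = 0.34 × 2800 = 952 m and 2√(Dt) = 2√(0.019 × 2800) = 14.59 m.
Argument (x−vt)/(2√(Dt)) = (970 − 952)/14.59 = 1.234; ½·erfc(1.234) = 0.04048.
C = 700 × 0.04048 = 28.3 mg/L.

28.3 mg/L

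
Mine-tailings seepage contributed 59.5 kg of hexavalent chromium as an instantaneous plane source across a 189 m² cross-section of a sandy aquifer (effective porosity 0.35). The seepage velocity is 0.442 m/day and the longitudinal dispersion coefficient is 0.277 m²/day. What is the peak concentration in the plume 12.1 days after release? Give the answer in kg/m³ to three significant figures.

0.139 kg/m³

The peak of an instantaneous 1D plume sits at x = vt; there the Gaussian factor is 1 and C_max = M/(n_e·A·√(4πDt)), where n_e·A is the pore area the mass is dissolved in.
√(4πDt) = √(4π × 0.277 × 12.1) = 6.490 m, so C_max = 59.5/(0.35 × 189 × 6.490) = 0.139 kg/m³.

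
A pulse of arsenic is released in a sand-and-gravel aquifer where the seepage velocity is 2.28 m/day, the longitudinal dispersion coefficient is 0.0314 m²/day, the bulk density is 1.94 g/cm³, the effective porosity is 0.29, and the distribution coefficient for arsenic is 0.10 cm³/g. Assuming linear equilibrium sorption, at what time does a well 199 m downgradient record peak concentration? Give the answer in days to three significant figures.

Retardation factor R = 1 + ρ_b·K_d/n = 1 + 1.94 × 0.10/0.29 = 1.669.
Sorption retards both mechanisms: v_R = v/R = 1.366 m/day, D_R = D/R = 0.01881 m²/day.
Peak time from v_R²t² + 2D_R t − x² = 0: t = (√(D_R² + v_R²x²) − D_R)/v_R².
√(D_R² + v_R²x²) = √(0.01881² + 1.366² × 199²) = 271.8; v_R² = 1.866.
t = (271.8 − 0.01881)/1.866 = 146 days.

146 days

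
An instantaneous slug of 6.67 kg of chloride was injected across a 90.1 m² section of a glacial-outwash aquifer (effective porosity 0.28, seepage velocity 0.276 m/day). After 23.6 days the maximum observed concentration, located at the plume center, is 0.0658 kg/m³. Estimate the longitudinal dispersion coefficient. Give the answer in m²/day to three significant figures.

0.0544 m²/day

At the plume center C_max = M/(n_e·A·√(4πDt)), so D = M²/(4πt·(n_e·A·C_max)²).
n_e·A·C_max = 0.28 × 90.1 × 0.0658 = 1.660 kg/m.
D = 6.67²/(4π × 23.6 × 1.660²) = 0.0544 m²/day.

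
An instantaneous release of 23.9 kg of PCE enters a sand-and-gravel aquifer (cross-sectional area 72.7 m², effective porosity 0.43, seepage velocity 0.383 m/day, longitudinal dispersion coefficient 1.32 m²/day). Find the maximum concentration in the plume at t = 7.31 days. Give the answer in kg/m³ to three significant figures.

The peak of an instantaneous 1D plume sits at x = vt; there the Gaussian factor is 1 and C_max = M/(n_e·A·√(4πDt)), where n_e·A is the pore area the mass is dissolved in.
√(4πDt) = √(4π × 1.32 × 7.31) = 11.01 m, so C_max = 23.9/(0.43 × 72.7 × 11.01) = 0.0694 kg/m³.

0.0694 kg/m³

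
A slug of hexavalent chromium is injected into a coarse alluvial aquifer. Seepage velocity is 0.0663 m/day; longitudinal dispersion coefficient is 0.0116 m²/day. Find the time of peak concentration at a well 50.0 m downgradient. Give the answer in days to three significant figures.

For the 1D instantaneous-source solution, setting ∂C/∂t = 0 at fixed x gives v²t² + 2Dt − x² = 0, so t = (√(D² + v²x²) − D)/v².
√(D² + v²x²) = √(0.0116² + 0.0663² × 50.0²) = 3.315; v² = 0.00439569.
t = (3.315 − 0.0116)/0.00439569 = 752 days (vs. the pure-advection estimate x/v = 754 d).

752 days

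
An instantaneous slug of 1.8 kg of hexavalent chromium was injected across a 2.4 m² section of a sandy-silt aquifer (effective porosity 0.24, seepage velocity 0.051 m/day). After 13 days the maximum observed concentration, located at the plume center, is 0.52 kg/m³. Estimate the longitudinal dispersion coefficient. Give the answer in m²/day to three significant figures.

0.221 m²/day

At the plume center C_max = M/(n_e·A·√(4πDt)), so D = M²/(4πt·(n_e·A·C_max)²).
n_e·A·C_max = 0.24 × 2.4 × 0.52 = 0.2995 kg/m.
D = 1.8²/(4π × 13 × 0.2995²) = 0.221 m²/day.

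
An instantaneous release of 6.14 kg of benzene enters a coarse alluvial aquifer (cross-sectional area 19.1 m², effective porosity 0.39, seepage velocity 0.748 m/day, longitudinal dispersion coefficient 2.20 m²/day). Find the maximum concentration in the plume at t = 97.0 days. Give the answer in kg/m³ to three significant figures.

The peak of an instantaneous 1D plume sits at x = vt; there the Gaussian factor is 1 and C_max = M/(n_e·A·√(4πDt)), where n_e·A is the pore area the mass is dissolved in.
√(4πDt) = √(4π × 2.20 × 97.0) = 51.78 m, so C_max = 6.14/(0.39 × 19.1 × 51.78) = 0.0159 kg/m³.

0.0159 kg/m³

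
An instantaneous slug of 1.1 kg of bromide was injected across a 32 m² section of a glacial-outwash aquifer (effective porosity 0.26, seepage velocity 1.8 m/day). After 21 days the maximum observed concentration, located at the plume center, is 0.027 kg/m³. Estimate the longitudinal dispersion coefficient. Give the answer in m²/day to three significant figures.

0.0909 m²/day

At the plume center C_max = M/(n_e·A·√(4πDt)), so D = M²/(4πt·(n_e·A·C_max)²).
n_e·A·C_max = 0.26 × 32 × 0.027 = 0.2246 kg/m.
D = 1.1²/(4π × 21 × 0.2246²) = 0.0909 m²/day.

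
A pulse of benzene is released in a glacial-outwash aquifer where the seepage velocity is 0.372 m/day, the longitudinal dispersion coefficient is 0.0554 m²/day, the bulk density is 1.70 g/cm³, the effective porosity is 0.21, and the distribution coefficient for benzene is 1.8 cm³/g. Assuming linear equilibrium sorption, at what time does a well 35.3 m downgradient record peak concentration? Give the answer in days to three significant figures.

Retardation factor R = 1 + ρ_b·K_d/n = 1 + 1.70 × 1.8/0.21 = 15.57.
Sorption retards both mechanisms: v_R = v/R = 0.02389 m/day, D_R = D/R = 0.003558 m²/day.
Peak time from v_R²t² + 2D_R t − x² = 0: t = (√(D_R² + v_R²x²) − D_R)/v_R².
√(D_R² + v_R²x²) = √(0.003558² + 0.02389² × 35.3²) = 0.8433; v_R² = 0.0005707.
t = (0.8433 − 0.003558)/0.0005707 = 1470 days.

1470 days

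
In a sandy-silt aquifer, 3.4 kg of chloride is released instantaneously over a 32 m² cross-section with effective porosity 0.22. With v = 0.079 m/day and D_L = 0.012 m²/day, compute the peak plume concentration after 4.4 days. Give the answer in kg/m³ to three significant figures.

The peak of an instantaneous 1D plume sits at x = vt; there the Gaussian factor is 1 and C_max = M/(n_e·A·√(4πDt)), where n_e·A is the pore area the mass is dissolved in.
√(4πDt) = √(4π × 0.012 × 4.4) = 0.8146 m, so C_max = 3.4/(0.22 × 32 × 0.8146) = 0.593 kg/m³.

0.593 kg/m³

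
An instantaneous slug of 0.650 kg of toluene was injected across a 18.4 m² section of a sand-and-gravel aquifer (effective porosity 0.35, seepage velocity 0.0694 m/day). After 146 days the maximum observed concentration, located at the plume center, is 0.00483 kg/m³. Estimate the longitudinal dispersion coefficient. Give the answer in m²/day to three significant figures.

0.238 m²/day

At the plume center C_max = M/(n_e·A·√(4πDt)), so D = M²/(4πt·(n_e·A·C_max)²).
n_e·A·C_max = 0.35 × 18.4 × 0.00483 = 0.03111 kg/m.
D = 0.650²/(4π × 146 × 0.03111²) = 0.238 m²/day.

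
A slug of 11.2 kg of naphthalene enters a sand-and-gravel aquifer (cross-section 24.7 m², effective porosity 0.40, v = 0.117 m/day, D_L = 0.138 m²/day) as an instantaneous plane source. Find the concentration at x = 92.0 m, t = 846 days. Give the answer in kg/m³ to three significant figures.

0.0267 kg/m³

For an instantaneous plane source, C(x,t) = M/(n_e·A·√(4πDt)) · exp(−(x−vt)²/(4Dt)), with n_e·A the pore (flow) area.
Plume center vt = 0.117 × 846 = 98.982 m, so the well at 92.0 m is 6.982 m upgradient of the peak.
√(4πDt) = 38.30 m, giving peak height M/(n_e·A·√(4πDt)) = 11.2/(0.40 × 24.7 × 38.30) = 0.02960 kg/m³.
(x−vt)²/(4Dt) = (-6.982)²/(4 × 0.138 × 846) = 0.1044; exp(−0.1044) = 0.9009.
C = 0.02960 × 0.9009 = 0.0267 kg/m³.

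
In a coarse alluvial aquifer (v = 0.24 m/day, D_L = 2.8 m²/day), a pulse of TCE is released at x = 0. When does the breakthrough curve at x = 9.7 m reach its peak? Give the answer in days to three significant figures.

For the 1D instantaneous-source solution, setting ∂C/∂t = 0 at fixed x gives v²t² + 2Dt − x² = 0, so t = (√(D² + v²x²) − D)/v².
√(D² + v²x²) = √(2.8² + 0.24² × 9.7²) = 3.641; v² = 0.0576.
t = (3.641 − 2.8)/0.0576 = 14.6 days (vs. the pure-advection estimate x/v = 40.4 d).

14.6 days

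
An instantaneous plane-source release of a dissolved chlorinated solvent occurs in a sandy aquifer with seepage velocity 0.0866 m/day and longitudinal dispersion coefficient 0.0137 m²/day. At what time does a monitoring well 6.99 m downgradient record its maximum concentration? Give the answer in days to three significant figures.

78.9 days

For the 1D instantaneous-source solution, setting ∂C/∂t = 0 at fixed x gives v²t² + 2Dt − x² = 0, so t = (√(D² + v²x²) − D)/v².
√(D² + v²x²) = √(0.0137² + 0.0866² × 6.99²) = 0.6055; v² = 0.00749956.
t = (0.6055 − 0.0137)/0.00749956 = 78.9 days (vs. the pure-advection estimate x/v = 80.7 d).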